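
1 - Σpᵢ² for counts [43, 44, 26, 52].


Probabilities: [43/165, 44/165, 26/165, 52/165] ≈ [0.2606, 0.2667, 0.1576, 0.3152]
Σpᵢ² = (1849 + 1936 + 676 + 2704)/165² = 7165/27225
Gini = 1 - Σpᵢ² = 1 - 7165/27225 = 0.7368

0.7368


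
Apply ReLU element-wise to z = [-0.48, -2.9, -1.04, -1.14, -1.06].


ReLU(-0.48) = max(0, -0.48) = 0.0
ReLU(-2.9) = max(0, -2.9) = 0.0
ReLU(-1.04) = max(0, -1.04) = 0.0
ReLU(-1.14) = max(0, -1.14) = 0.0
ReLU(-1.06) = max(0, -1.06) = 0.0
result = [0.0, 0.0, 0.0, 0.0, 0.0]

[0.0, 0.0, 0.0, 0.0, 0.0]


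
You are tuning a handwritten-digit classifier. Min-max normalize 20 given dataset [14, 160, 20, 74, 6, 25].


min=6, max=160
(20-6)/(160-6) = 14/154 = 0.0909

0.0909


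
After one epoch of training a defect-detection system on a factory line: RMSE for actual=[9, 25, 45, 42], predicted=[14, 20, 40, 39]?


MSE = 84/4 = 21
RMSE = √(84/4) = 4.5826

4.5826


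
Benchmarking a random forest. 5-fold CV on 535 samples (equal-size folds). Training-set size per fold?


Fold size = 535/5 = 107
Training per fold = 535 - 107 = 428

428


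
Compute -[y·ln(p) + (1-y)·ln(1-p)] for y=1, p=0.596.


BCE = -[y·ln(p) + (1-y)·ln(1-p)]
= -1·ln(0.596) - 0
= -ln(0.596) = 0.5175

0.5175


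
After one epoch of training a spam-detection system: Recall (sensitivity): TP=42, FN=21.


Recall = TP/(TP+FN)
= 42/(42+21)
= 42/63 = 66.67%

66.67%


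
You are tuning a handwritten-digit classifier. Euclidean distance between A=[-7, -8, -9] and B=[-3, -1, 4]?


d = √((-7+ 3)² + (-8+ 1)² + (-9-4)²)
  = √(16 + 49 + 169)
  = √234 = 15.2971

15.2971


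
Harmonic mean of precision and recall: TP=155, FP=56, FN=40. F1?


Precision = 155/211 = 0.7346
Recall = 155/195 = 0.7949
F1 = 2·P·R/(P+R) = 2·TP/(2·TP+FP+FN) = 310/(310+56+40) = 310/406 = 0.7635

0.7635


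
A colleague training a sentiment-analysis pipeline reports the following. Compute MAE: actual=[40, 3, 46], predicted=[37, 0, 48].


Absolute errors: |40-37|=3, |3-0|=3, |46-48|=2
Sum = 8
MAE = 8/3 = 8/3

8/3


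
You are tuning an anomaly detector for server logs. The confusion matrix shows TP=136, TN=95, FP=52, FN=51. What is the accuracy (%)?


Accuracy = (TP+TN)/(TP+TN+FP+FN)
= (136+95)/(334)
= 231/334 = 69.16%

69.16%


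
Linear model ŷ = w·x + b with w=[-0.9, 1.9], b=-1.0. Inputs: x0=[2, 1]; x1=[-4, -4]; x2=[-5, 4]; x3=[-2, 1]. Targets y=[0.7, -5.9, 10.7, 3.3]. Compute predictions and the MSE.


ŷ0 = (-0.9)·(2) + (1.9)·(1) - 1.0 = -0.9
ŷ1 = (-0.9)·(-4) + (1.9)·(-4) - 1.0 = -5.0
ŷ2 = (-0.9)·(-5) + (1.9)·(4) - 1.0 = 11.1
ŷ3 = (-0.9)·(-2) + (1.9)·(1) - 1.0 = 2.7
errors² = [2.56, 0.81, 0.16, 0.36]
MSE = 3.8900/4 = 0.9725

0.9725


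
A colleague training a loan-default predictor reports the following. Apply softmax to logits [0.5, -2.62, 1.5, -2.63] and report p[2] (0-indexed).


Exponentials: e^0.5=1.6487, e^-2.62=0.0728, e^1.5=4.4817, e^-2.63=0.0721
Sum = 6.2753
Softmax = [0.2627, 0.0116, 0.7142, 0.0115]
p[2] = 4.4817/6.2753 = 0.7142

0.7142


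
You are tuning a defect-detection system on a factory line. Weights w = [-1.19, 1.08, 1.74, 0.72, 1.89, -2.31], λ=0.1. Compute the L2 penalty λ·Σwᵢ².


‖w‖₂² = (-1.19)² + (1.08)² + (1.74)² + (0.72)² + (1.89)² + (-2.31)²
     = 1.4161 + 1.1664 + 3.0276 + 0.5184 + 3.5721 + 5.3361
     = 15.0367
λ·‖w‖₂² = 0.1·15.0367 = 1.50367

1.50367


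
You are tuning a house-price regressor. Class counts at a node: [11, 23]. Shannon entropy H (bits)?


Probabilities: [11/34, 23/34] ≈ [0.3235, 0.6765]
H = -((11/34)·log₂(11/34) + (23/34)·log₂(23/34))
  = 0.9082 bits

0.9082 bits


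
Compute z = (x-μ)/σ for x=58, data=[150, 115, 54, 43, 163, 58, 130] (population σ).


μ = 101.8571, σ = 45.824
z = (58 - 101.8571)/45.824 = -0.9571

-0.9571


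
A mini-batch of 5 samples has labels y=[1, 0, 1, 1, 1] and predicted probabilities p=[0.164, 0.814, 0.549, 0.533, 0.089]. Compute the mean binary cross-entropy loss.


L[0] = -ln(0.164) = 1.8079
L[1] = -ln(1-0.814) = -ln(0.186) = 1.682
L[2] = -ln(0.549) = 0.5997
L[3] = -ln(0.533) = 0.6292
L[4] = -ln(0.089) = 2.4191
mean = (1.8079 + 1.682 + 0.5997 + 0.6292 + 2.4191)/5 = 1.4276

1.4276


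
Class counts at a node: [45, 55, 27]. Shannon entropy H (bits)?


Probabilities: [45/127, 55/127, 27/127] ≈ [0.3543, 0.4331, 0.2126]
H = -((45/127)·log₂(45/127) + (55/127)·log₂(55/127) + (27/127)·log₂(27/127))
  = 1.5281 bits

1.5281 bits


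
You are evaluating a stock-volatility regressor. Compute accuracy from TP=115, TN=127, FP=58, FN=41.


Accuracy = (TP+TN)/(TP+TN+FP+FN)
= (115+127)/(341)
= 242/341 = 70.97%

70.97%


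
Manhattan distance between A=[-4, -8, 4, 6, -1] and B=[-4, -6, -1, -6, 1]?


d = |-4+ 4| + |-8+ 6| + |4+ 1| + |6+ 6| + |-1-1|
  = 0 + 2 + 5 + 12 + 2
  = 21

21


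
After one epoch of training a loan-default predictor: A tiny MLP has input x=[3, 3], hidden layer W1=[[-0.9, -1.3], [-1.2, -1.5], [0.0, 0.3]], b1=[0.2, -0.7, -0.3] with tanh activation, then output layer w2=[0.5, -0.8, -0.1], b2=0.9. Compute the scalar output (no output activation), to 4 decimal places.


z1[0] = (-0.9)·(3) + (-1.3)·(3) + 0.2 = -6.4
z1[1] = (-1.2)·(3) + (-1.5)·(3) - 0.7 = -8.8
z1[2] = (0.0)·(3) + (0.3)·(3) - 0.3 = 0.6
h = tanh(z1) = [-1.0, -1.0, 0.537]
output = (0.5)·(-1.0) + (-0.8)·(-1.0) + (-0.1)·(0.537) + 0.9 = 1.1463

1.1463


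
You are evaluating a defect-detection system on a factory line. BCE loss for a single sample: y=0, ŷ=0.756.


BCE = -[y·ln(p) + (1-y)·ln(1-p)]
= -0 - 1·ln(1-0.756)
= -ln(0.244) = 1.4106

1.4106


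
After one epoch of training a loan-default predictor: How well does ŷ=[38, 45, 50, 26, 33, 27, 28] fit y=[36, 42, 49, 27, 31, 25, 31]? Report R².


ȳ = 34.4286
SS_res = Σ(y-ŷ)² = 32
SS_tot = Σ(y-ȳ)² = 439.71
R² = 1 - SS_res/SS_tot = 1 - 0.0728 = 0.9272

0.9272


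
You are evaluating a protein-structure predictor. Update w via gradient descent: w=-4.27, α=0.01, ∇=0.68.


w_new = w - α·∇
= -4.27 - 0.01·0.68
= -4.27 - 0.0068
= -4.2768

-4.2768


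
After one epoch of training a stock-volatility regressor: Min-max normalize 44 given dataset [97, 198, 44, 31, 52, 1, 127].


min=1, max=198
(44-1)/(198-1) = 43/197 = 0.2183

0.2183


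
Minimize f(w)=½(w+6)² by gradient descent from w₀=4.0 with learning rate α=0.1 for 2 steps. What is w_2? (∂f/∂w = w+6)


step 1: grad = 4+6 = 10; w = 4 - 0.1·(10) = 3
step 2: grad = 3+6 = 9; w = 3 - 0.1·(9) = 2.1

2.1


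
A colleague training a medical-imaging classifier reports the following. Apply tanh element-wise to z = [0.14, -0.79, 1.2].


tanh(0.14) = 0.1391
tanh(-0.79) = -0.6584
tanh(1.2) = 0.8337
result = [0.1391, -0.6584, 0.8337]

[0.1391, -0.6584, 0.8337]


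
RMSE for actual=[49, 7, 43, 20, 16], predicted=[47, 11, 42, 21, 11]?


MSE = 47/5 = 9.4
RMSE = √(47/5) = 3.0659

3.0659


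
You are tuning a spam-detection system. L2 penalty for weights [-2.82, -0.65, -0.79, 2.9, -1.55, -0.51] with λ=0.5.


‖w‖₂² = (-2.82)² + (-0.65)² + (-0.79)² + (2.9)² + (-1.55)² + (-0.51)²
     = 7.9524 + 0.4225 + 0.6241 + 8.41 + 2.4025 + 0.2601
     = 20.0716
λ·‖w‖₂² = 0.5·20.0716 = 10.0358

10.0358


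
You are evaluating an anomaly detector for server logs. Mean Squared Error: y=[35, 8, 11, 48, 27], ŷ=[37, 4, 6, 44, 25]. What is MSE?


Squared errors: (35-37)²=4, (8-4)²=16, (11-6)²=25, (48-44)²=16, (27-25)²=4
Sum = 65
MSE = 65/5 = 13

13


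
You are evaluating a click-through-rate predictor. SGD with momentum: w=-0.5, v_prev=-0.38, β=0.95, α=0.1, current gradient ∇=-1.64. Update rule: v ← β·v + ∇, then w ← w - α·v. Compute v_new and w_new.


v_new = 0.95·-0.38 - 1.64 = -0.361 - 1.64 = -2.001
w_new = -0.5 - 0.1·-2.001 = -0.5 + 0.2001 = -0.2999

v_new=-2.001, w_new=-0.2999


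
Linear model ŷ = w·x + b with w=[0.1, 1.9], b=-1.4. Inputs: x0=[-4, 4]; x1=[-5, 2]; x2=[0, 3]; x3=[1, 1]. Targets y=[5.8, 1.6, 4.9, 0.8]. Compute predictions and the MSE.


ŷ0 = (0.1)·(-4) + (1.9)·(4) - 1.4 = 5.8
ŷ1 = (0.1)·(-5) + (1.9)·(2) - 1.4 = 1.9
ŷ2 = (0.1)·(0) + (1.9)·(3) - 1.4 = 4.3
ŷ3 = (0.1)·(1) + (1.9)·(1) - 1.4 = 0.6
errors² = [0.0, 0.09, 0.36, 0.04]
MSE = 0.4900/4 = 0.1225

0.1225


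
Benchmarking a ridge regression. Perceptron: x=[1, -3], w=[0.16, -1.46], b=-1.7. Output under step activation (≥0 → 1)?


z = (1)·(0.16) + (-3)·(-1.46) - 1.7
  = 2.84
step(z) = 1 (z≥0)

1


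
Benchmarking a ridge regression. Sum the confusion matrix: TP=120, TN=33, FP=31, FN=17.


Total = TP + TN + FP + FN
= 120 + 33 + 31 + 17
= 201
(Predicted positive: 151, predicted negative: 50)

201


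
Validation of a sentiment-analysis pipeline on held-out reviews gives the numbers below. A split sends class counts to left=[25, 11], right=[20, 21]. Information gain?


Parent = [45, 32], H_parent = 0.9793
H_left = 0.888 (n=36), H_right = 0.9996 (n=41)
H_children = (36/77)·0.888 + (41/77)·0.9996 = 0.9474
IG = 0.9793 - 0.9474 = 0.0319

0.0319


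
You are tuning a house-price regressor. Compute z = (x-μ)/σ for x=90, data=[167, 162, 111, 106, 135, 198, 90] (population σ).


μ = 138.4286, σ = 36.0193
z = (90 - 138.4286)/36.0193 = -1.3445

-1.3445


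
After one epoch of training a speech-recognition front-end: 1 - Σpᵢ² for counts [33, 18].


Probabilities: [33/51, 18/51] ≈ [0.6471, 0.3529]
Σpᵢ² = (1089 + 324)/51² = 1413/2601
Gini = 1 - Σpᵢ² = 1 - 1413/2601 = 0.4567

0.4567


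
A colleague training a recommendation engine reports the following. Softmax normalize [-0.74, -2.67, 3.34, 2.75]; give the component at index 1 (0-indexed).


Exponentials: e^-0.74=0.4771, e^-2.67=0.0693, e^3.34=28.2191, e^2.75=15.6426
Sum = 44.4081
Softmax = [0.0107, 0.0016, 0.6354, 0.3522]
p[1] = 0.0693/44.4081 = 0.0016

0.0016


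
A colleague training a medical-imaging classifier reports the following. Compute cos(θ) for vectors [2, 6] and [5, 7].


A·B = 2·5 + 6·7 = 52
‖A‖ = √40 = 6.3246, ‖B‖ = √74 = 8.6023
cos = 52/(√40·√74) = 52/√2960 = 0.9558

0.9558


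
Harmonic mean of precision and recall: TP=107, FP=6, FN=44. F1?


Precision = 107/113 = 0.9469
Recall = 107/151 = 0.7086
F1 = 2·P·R/(P+R) = 2·TP/(2·TP+FP+FN) = 214/(214+6+44) = 214/264 = 0.8106

0.8106


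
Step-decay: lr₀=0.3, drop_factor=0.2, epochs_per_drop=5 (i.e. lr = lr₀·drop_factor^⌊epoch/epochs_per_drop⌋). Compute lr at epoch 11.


n_drops = ⌊11/5⌋ = 2
lr = 0.3·0.2^2 = 0.3·0.04 = 0.012

0.012


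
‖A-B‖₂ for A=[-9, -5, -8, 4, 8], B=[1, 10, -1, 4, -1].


d = √((-9-1)² + (-5-10)² + (-8+ 1)² + (4-4)² + (8+ 1)²)
  = √(100 + 225 + 49 + 0 + 81)
  = √455 = 21.3307

21.3307


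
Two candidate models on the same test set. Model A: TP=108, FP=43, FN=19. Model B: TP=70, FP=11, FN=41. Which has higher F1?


Model A: P=108/151=0.7152, R=108/127=0.8504, F1=2PR/(P+R)=2TP/(2TP+FP+FN)=216/278=0.777
Model B: P=70/81=0.8642, R=70/111=0.6306, F1=2PR/(P+R)=2TP/(2TP+FP+FN)=140/192=0.7292
0.777 > 0.7292 → Model A

Model A


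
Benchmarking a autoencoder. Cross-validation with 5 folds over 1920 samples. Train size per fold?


Fold size = 1920/5 = 384
Training per fold = 1920 - 384 = 1536

1536


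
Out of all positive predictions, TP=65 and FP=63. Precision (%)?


Precision = TP/(TP+FP)
= 65/(65+63)
= 65/128 = 50.78%

50.78%


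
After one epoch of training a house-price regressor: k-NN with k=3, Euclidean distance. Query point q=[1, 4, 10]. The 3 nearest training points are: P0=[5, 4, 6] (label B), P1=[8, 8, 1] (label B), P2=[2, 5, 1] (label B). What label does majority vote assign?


d(q,P0) = 5.6569  (label B)
d(q,P1) = 12.083  (label B)
d(q,P2) = 9.1104  (label B)
Votes: A=0, B=3
Majority → B

B


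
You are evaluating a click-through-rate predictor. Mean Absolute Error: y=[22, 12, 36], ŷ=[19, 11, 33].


Absolute errors: |22-19|=3, |12-11|=1, |36-33|=3
Sum = 7
MAE = 7/3 = 7/3

7/3


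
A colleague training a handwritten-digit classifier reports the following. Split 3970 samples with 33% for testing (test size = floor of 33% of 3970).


Test = ⌊3970·33/100⌋ = 1310
Train = 3970 - 1310 = 2660

Train: 2660, Test: 1310


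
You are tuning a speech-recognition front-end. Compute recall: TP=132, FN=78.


Recall = TP/(TP+FN)
= 132/(132+78)
= 132/210 = 62.86%

62.86%


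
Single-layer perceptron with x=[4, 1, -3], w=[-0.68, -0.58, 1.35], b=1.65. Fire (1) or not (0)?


z = (4)·(-0.68) + (1)·(-0.58) + (-3)·(1.35) + 1.65
  = -5.7
step(z) = 0 (z<0)

0


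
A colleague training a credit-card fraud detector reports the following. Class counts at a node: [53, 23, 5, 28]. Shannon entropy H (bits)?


Probabilities: [53/109, 23/109, 5/109, 28/109] ≈ [0.4862, 0.211, 0.0459, 0.2569]
H = -((53/109)·log₂(53/109) + (23/109)·log₂(23/109) + (5/109)·log₂(5/109) + (28/109)·log₂(28/109))
  = 1.6871 bits

1.6871 bits


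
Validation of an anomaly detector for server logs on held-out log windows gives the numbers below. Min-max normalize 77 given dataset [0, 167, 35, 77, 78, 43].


min=0, max=167
(77-0)/(167-0) = 77/167 = 0.4611

0.4611


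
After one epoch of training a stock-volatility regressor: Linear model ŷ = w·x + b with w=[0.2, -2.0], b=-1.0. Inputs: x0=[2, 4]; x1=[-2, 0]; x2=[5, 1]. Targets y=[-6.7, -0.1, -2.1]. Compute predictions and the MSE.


ŷ0 = (0.2)·(2) + (-2.0)·(4) - 1.0 = -8.6
ŷ1 = (0.2)·(-2) + (-2.0)·(0) - 1.0 = -1.4
ŷ2 = (0.2)·(5) + (-2.0)·(1) - 1.0 = -2.0
errors² = [3.61, 1.69, 0.01]
MSE = 5.3100/3 = 1.77

1.77


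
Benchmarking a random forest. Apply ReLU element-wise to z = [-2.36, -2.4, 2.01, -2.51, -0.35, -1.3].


ReLU(-2.36) = max(0, -2.36) = 0.0
ReLU(-2.4) = max(0, -2.4) = 0.0
ReLU(2.01) = max(0, 2.01) = 2.01
ReLU(-2.51) = max(0, -2.51) = 0.0
ReLU(-0.35) = max(0, -0.35) = 0.0
ReLU(-1.3) = max(0, -1.3) = 0.0
result = [0.0, 0.0, 2.01, 0.0, 0.0, 0.0]

[0.0, 0.0, 2.01, 0.0, 0.0, 0.0]


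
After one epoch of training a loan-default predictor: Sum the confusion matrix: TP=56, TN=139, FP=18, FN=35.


Total = TP + TN + FP + FN
= 56 + 139 + 18 + 35
= 248
(Predicted positive: 74, predicted negative: 174)

248


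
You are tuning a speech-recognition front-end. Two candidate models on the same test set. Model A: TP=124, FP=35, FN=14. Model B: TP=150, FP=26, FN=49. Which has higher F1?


Model A: P=124/159=0.7799, R=124/138=0.8986, F1=2PR/(P+R)=2TP/(2TP+FP+FN)=248/297=0.835
Model B: P=150/176=0.8523, R=150/199=0.7538, F1=2PR/(P+R)=2TP/(2TP+FP+FN)=300/375=0.8
0.835 > 0.8 → Model A

Model A


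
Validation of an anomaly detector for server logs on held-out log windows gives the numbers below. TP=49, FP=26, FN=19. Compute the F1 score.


Precision = 49/75 = 0.6533
Recall = 49/68 = 0.7206
F1 = 2·P·R/(P+R) = 2·TP/(2·TP+FP+FN) = 98/(98+26+19) = 98/143 = 0.6853

0.6853


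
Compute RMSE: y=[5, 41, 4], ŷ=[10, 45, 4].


MSE = 41/3 = 13.6667
RMSE = √(41/3) = 3.6968

3.6968


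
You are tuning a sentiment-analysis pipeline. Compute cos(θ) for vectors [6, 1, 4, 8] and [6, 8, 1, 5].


A·B = 6·6 + 1·8 + 4·1 + 8·5 = 88
‖A‖ = √117 = 10.8167, ‖B‖ = √126 = 11.225
cos = 88/(√117·√126) = 88/√14742 = 0.7248

0.7248


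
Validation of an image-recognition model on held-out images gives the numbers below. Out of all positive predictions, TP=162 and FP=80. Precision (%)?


Precision = TP/(TP+FP)
= 162/(162+80)
= 162/242 = 66.94%

66.94%


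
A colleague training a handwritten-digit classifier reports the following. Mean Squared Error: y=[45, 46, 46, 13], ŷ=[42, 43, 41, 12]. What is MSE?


Squared errors: (45-42)²=9, (46-43)²=9, (46-41)²=25, (13-12)²=1
Sum = 44
MSE = 44/4 = 11

11


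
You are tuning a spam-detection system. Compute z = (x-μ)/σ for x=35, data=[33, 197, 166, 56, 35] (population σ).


μ = 97.4, σ = 69.8301
z = (35 - 97.4)/69.8301 = -0.8936

-0.8936


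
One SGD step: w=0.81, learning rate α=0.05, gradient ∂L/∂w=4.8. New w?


w_new = w - α·∇
= 0.81 - 0.05·4.8
= 0.81 - 0.24
= 0.57

0.57


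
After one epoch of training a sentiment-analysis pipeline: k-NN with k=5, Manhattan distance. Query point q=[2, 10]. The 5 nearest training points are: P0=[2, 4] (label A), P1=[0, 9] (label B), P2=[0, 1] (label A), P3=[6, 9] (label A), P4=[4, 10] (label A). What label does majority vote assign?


d(q,P0) = 6  (label A)
d(q,P1) = 3  (label B)
d(q,P2) = 11  (label A)
d(q,P3) = 5  (label A)
d(q,P4) = 2  (label A)
Votes: A=4, B=1
Majority → A

A


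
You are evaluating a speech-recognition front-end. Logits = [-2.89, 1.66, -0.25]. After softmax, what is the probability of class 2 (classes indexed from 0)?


Exponentials: e^-2.89=0.0556, e^1.66=5.2593, e^-0.25=0.7788
Sum = 6.0937
Softmax = [0.0091, 0.8631, 0.1278]
p[2] = 0.7788/6.0937 = 0.1278

0.1278


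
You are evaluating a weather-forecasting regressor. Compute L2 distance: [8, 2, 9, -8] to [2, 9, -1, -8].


d = √((8-2)² + (2-9)² + (9+ 1)² + (-8+ 8)²)
  = √(36 + 49 + 100 + 0)
  = √185 = 13.6015

13.6015


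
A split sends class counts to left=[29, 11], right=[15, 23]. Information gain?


Parent = [44, 34], H_parent = 0.9881
H_left = 0.8485 (n=40), H_right = 0.9678 (n=38)
H_children = (40/78)·0.8485 + (38/78)·0.9678 = 0.9066
IG = 0.9881 - 0.9066 = 0.0815

0.0815


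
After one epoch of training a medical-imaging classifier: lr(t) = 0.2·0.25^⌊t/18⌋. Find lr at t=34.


n_drops = ⌊34/18⌋ = 1
lr = 0.2·0.25^1 = 0.2·0.25 = 0.05

0.05


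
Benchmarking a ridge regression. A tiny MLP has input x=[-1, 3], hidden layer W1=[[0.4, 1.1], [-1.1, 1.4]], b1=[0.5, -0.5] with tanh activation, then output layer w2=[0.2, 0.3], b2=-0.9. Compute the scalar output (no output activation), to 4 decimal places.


z1[0] = (0.4)·(-1) + (1.1)·(3) + 0.5 = 3.4
z1[1] = (-1.1)·(-1) + (1.4)·(3) - 0.5 = 4.8
h = tanh(z1) = [0.9978, 0.9999]
output = (0.2)·(0.9978) + (0.3)·(0.9999) - 0.9 = -0.4005

-0.4005


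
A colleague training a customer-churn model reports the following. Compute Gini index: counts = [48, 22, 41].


Probabilities: [48/111, 22/111, 41/111] ≈ [0.4324, 0.1982, 0.3694]
Σpᵢ² = (2304 + 484 + 1681)/111² = 4469/12321
Gini = 1 - Σpᵢ² = 1 - 4469/12321 = 0.6373

0.6373


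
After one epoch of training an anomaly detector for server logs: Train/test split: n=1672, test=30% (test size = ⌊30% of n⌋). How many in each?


Test = ⌊1672·30/100⌋ = 501
Train = 1672 - 501 = 1171

Train: 1171, Test: 501


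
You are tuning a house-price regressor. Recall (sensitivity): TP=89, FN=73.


Recall = TP/(TP+FN)
= 89/(89+73)
= 89/162 = 54.94%

54.94%


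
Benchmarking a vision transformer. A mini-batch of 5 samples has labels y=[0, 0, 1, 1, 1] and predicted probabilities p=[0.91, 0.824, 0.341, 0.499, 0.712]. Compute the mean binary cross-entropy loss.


L[0] = -ln(1-0.91) = -ln(0.09) = 2.4079
L[1] = -ln(1-0.824) = -ln(0.176) = 1.7373
L[2] = -ln(0.341) = 1.0759
L[3] = -ln(0.499) = 0.6951
L[4] = -ln(0.712) = 0.3397
mean = (2.4079 + 1.7373 + 1.0759 + 0.6951 + 0.3397)/5 = 1.2512

1.2512


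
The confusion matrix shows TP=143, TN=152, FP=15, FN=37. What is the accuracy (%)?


Accuracy = (TP+TN)/(TP+TN+FP+FN)
= (143+152)/(347)
= 295/347 = 85.01%

85.01%


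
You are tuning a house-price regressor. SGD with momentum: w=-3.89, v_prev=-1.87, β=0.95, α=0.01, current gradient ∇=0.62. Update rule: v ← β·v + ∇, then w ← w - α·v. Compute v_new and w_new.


v_new = 0.95·-1.87 + 0.62 = -1.7765 + 0.62 = -1.1565
w_new = -3.89 - 0.01·-1.1565 = -3.89 + 0.011565 = -3.878435

v_new=-1.1565, w_new=-3.878435


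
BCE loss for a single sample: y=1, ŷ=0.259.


BCE = -[y·ln(p) + (1-y)·ln(1-p)]
= -1·ln(0.259) - 0
= -ln(0.259) = 1.3509

1.3509


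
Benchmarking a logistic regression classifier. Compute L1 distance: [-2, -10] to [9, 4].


d = |-2-9| + |-10-4|
  = 11 + 14
  = 25

25


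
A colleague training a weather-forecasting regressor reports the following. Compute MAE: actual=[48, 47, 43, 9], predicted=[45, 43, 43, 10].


Absolute errors: |48-45|=3, |47-43|=4, |43-43|=0, |9-10|=1
Sum = 8
MAE = 8/4 = 2

2


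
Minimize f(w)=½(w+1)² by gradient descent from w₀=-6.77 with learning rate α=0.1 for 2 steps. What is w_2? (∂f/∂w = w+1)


step 1: grad = -6.77+1 = -5.77; w = -6.77 - 0.1·(-5.77) = -6.193
step 2: grad = -6.193+1 = -5.193; w = -6.193 - 0.1·(-5.193) = -5.6737

-5.6737


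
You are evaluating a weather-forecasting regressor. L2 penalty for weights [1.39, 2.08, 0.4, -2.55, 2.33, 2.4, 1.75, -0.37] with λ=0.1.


‖w‖₂² = (1.39)² + (2.08)² + (0.4)² + (-2.55)² + (2.33)² + (2.4)² + (1.75)² + (-0.37)²
     = 1.9321 + 4.3264 + 0.16 + 6.5025 + 5.4289 + 5.76 + 3.0625 + 0.1369
     = 27.3093
λ·‖w‖₂² = 0.1·27.3093 = 2.73093

2.73093


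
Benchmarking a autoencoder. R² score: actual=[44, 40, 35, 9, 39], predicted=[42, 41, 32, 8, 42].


ȳ = 33.4
SS_res = Σ(y-ŷ)² = 24
SS_tot = Σ(y-ȳ)² = 785.2
R² = 1 - SS_res/SS_tot = 1 - 0.0306 = 0.9694

0.9694


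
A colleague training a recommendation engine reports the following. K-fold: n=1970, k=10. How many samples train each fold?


Fold size = 1970/10 = 197
Training per fold = 1970 - 197 = 1773

1773


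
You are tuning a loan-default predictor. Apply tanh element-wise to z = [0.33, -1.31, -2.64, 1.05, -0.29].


tanh(0.33) = 0.3185
tanh(-1.31) = -0.8643
tanh(-2.64) = -0.9899
tanh(1.05) = 0.7818
tanh(-0.29) = -0.2821
result = [0.3185, -0.8643, -0.9899, 0.7818, -0.2821]

[0.3185, -0.8643, -0.9899, 0.7818, -0.2821]


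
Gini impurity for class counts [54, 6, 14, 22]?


Probabilities: [54/96, 6/96, 14/96, 22/96] ≈ [0.5625, 0.0625, 0.1458, 0.2292]
Σpᵢ² = (2916 + 36 + 196 + 484)/96² = 3632/9216
Gini = 1 - Σpᵢ² = 1 - 3632/9216 = 0.6059

0.6059


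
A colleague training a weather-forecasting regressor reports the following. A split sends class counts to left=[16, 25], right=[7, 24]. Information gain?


Parent = [23, 49], H_parent = 0.9038
H_left = 0.965 (n=41), H_right = 0.7706 (n=31)
H_children = (41/72)·0.965 + (31/72)·0.7706 = 0.8813
IG = 0.9038 - 0.8813 = 0.0225

0.0225


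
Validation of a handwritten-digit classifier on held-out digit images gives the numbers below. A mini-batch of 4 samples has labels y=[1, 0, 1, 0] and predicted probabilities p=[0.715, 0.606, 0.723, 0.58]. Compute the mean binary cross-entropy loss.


L[0] = -ln(0.715) = 0.3355
L[1] = -ln(1-0.606) = -ln(0.394) = 0.9314
L[2] = -ln(0.723) = 0.3243
L[3] = -ln(1-0.58) = -ln(0.42) = 0.8675
mean = (0.3355 + 0.9314 + 0.3243 + 0.8675)/4 = 0.6147

0.6147


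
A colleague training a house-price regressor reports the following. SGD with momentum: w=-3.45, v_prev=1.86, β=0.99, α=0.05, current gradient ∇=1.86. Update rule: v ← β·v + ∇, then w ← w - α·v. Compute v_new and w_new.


v_new = 0.99·1.86 + 1.86 = 1.8414 + 1.86 = 3.7014
w_new = -3.45 - 0.05·3.7014 = -3.45 - 0.18507 = -3.63507

v_new=3.7014, w_new=-3.63507


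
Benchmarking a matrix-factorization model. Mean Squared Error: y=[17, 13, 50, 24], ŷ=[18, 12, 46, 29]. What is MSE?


Squared errors: (17-18)²=1, (13-12)²=1, (50-46)²=16, (24-29)²=25
Sum = 43
MSE = 43/4 = 43/4

43/4


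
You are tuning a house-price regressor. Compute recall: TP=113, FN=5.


Recall = TP/(TP+FN)
= 113/(113+5)
= 113/118 = 95.76%

95.76%


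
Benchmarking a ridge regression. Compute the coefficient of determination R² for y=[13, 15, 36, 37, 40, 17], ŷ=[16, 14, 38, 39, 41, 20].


ȳ = 26.3333
SS_res = Σ(y-ŷ)² = 28
SS_tot = Σ(y-ȳ)² = 787.33
R² = 1 - SS_res/SS_tot = 1 - 0.0356 = 0.9644

0.9644


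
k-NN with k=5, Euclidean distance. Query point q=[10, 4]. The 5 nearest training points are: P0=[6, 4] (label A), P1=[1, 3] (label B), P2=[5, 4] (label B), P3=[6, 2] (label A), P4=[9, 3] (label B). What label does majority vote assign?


d(q,P0) = 4.0  (label A)
d(q,P1) = 9.0554  (label B)
d(q,P2) = 5.0  (label B)
d(q,P3) = 4.4721  (label A)
d(q,P4) = 1.4142  (label B)
Votes: A=2, B=3
Majority → B

B


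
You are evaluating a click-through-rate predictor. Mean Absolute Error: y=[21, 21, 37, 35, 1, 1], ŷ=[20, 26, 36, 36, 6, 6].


Absolute errors: |21-20|=1, |21-26|=5, |37-36|=1, |35-36|=1, |1-6|=5, |1-6|=5
Sum = 18
MAE = 18/6 = 3

3


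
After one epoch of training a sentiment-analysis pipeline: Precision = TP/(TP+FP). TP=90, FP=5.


Precision = TP/(TP+FP)
= 90/(90+5)
= 90/95 = 94.74%

94.74%


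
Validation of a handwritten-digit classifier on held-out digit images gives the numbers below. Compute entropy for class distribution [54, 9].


Probabilities: [54/63, 9/63] ≈ [0.8571, 0.1429]
H = -((54/63)·log₂(54/63) + (9/63)·log₂(9/63))
  = 0.5917 bits

0.5917 bits


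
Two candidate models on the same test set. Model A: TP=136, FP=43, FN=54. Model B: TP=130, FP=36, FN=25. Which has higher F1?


Model A: P=136/179=0.7598, R=136/190=0.7158, F1=2PR/(P+R)=2TP/(2TP+FP+FN)=272/369=0.7371
Model B: P=130/166=0.7831, R=130/155=0.8387, F1=2PR/(P+R)=2TP/(2TP+FP+FN)=260/321=0.81
0.7371 < 0.81 → Model B

Model B


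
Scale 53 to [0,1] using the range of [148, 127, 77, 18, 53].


min=18, max=148
(53-18)/(148-18) = 35/130 = 0.2692

0.2692


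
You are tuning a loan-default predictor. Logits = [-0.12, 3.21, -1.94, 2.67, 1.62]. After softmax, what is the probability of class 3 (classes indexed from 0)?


Exponentials: e^-0.12=0.8869, e^3.21=24.7791, e^-1.94=0.1437, e^2.67=14.44, e^1.62=5.0531
Sum = 45.3028
Softmax = [0.0196, 0.547, 0.0032, 0.3187, 0.1115]
p[3] = 14.44/45.3028 = 0.3187

0.3187


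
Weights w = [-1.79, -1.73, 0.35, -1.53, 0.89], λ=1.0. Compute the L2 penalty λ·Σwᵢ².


‖w‖₂² = (-1.79)² + (-1.73)² + (0.35)² + (-1.53)² + (0.89)²
     = 3.2041 + 2.9929 + 0.1225 + 2.3409 + 0.7921
     = 9.4525
λ·‖w‖₂² = 1.0·9.4525 = 9.4525

9.4525


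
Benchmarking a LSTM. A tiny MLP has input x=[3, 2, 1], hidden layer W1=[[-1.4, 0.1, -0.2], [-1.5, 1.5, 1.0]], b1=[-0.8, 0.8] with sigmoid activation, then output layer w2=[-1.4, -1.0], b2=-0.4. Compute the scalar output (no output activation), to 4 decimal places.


z1[0] = (-1.4)·(3) + (0.1)·(2) + (-0.2)·(1) - 0.8 = -5.0
z1[1] = (-1.5)·(3) + (1.5)·(2) + (1.0)·(1) + 0.8 = 0.3
h = sigmoid(z1) = [0.0067, 0.5744]
output = (-1.4)·(0.0067) + (-1.0)·(0.5744) - 0.4 = -0.9838

-0.9838


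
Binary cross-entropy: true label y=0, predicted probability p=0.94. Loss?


BCE = -[y·ln(p) + (1-y)·ln(1-p)]
= -0 - 1·ln(1-0.94)
= -ln(0.06) = 2.8134

2.8134


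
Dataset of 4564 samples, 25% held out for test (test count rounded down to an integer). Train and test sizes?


Test = ⌊4564·25/100⌋ = 1141
Train = 4564 - 1141 = 3423

Train: 3423, Test: 1141


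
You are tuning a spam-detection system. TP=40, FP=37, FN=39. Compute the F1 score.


Precision = 40/77 = 0.5195
Recall = 40/79 = 0.5063
F1 = 2·P·R/(P+R) = 2·TP/(2·TP+FP+FN) = 80/(80+37+39) = 80/156 = 0.5128

0.5128


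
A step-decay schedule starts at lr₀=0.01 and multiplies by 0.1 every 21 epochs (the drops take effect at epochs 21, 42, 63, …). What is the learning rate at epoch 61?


n_drops = ⌊61/21⌋ = 2
lr = 0.01·0.1^2 = 0.01·0.01 = 0.0001

0.0001


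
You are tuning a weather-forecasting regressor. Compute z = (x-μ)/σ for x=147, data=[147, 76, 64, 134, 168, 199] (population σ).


μ = 131.3333, σ = 47.9085
z = (147 - 131.3333)/47.9085 = 0.327

0.327


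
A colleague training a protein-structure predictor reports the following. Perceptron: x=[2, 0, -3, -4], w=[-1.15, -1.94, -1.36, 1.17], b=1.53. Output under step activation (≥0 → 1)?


z = (2)·(-1.15) + (0)·(-1.94) + (-3)·(-1.36) + (-4)·(1.17) + 1.53
  = -1.37
step(z) = 0 (z<0)

0


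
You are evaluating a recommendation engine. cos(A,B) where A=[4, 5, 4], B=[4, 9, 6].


A·B = 4·4 + 5·9 + 4·6 = 85
‖A‖ = √57 = 7.5498, ‖B‖ = √133 = 11.5326
cos = 85/(√57·√133) = 85/√7581 = 0.9762

0.9762


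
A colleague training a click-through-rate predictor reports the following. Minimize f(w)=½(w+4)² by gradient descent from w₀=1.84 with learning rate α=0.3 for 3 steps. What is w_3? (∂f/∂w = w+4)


step 1: grad = 1.84+4 = 5.84; w = 1.84 - 0.3·(5.84) = 0.088
step 2: grad = 0.088+4 = 4.088; w = 0.088 - 0.3·(4.088) = -1.1384
step 3: grad = -1.1384+4 = 2.8616; w = -1.1384 - 0.3·(2.8616) = -1.99688

-1.99688


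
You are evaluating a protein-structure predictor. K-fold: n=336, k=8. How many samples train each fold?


Fold size = 336/8 = 42
Training per fold = 336 - 42 = 294

294


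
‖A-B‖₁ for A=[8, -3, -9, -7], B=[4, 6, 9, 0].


d = |8-4| + |-3-6| + |-9-9| + |-7-0|
  = 4 + 9 + 18 + 7
  = 38

38


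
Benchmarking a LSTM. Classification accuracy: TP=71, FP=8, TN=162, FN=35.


Accuracy = (TP+TN)/(TP+TN+FP+FN)
= (71+162)/(276)
= 233/276 = 84.42%

84.42%


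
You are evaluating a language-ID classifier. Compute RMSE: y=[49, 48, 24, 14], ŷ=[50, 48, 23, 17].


MSE = 11/4 = 2.75
RMSE = √(11/4) = 1.6583

1.6583


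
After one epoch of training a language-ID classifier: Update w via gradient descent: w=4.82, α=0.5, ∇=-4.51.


w_new = w - α·∇
= 4.82 - 0.5·-4.51
= 4.82 + 2.255
= 7.075

7.075


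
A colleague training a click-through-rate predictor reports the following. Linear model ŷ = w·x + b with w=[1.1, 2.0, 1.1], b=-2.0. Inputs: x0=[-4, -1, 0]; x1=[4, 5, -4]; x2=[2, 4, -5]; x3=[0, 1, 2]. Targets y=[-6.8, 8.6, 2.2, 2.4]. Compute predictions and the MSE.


ŷ0 = (1.1)·(-4) + (2.0)·(-1) + (1.1)·(0) - 2.0 = -8.4
ŷ1 = (1.1)·(4) + (2.0)·(5) + (1.1)·(-4) - 2.0 = 8.0
ŷ2 = (1.1)·(2) + (2.0)·(4) + (1.1)·(-5) - 2.0 = 2.7
ŷ3 = (1.1)·(0) + (2.0)·(1) + (1.1)·(2) - 2.0 = 2.2
errors² = [2.56, 0.36, 0.25, 0.04]
MSE = 3.2100/4 = 0.8025

0.8025


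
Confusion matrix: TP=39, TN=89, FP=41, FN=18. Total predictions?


Total = TP + TN + FP + FN
= 39 + 89 + 41 + 18
= 187
(Predicted positive: 80, predicted negative: 107)

187


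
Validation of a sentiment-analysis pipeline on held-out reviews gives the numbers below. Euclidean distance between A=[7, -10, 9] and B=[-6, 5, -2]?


d = √((7+ 6)² + (-10-5)² + (9+ 2)²)
  = √(169 + 225 + 121)
  = √515 = 22.6936

22.6936


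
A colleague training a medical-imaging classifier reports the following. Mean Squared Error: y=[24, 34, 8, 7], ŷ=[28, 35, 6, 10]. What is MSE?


Squared errors: (24-28)²=16, (34-35)²=1, (8-6)²=4, (7-10)²=9
Sum = 30
MSE = 30/4 = 15/2

15/2


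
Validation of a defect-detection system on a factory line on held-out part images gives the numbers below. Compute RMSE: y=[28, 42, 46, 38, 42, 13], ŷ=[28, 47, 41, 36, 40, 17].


MSE = 74/6 = 12.3333
RMSE = √(74/6) = 3.5119

3.5119


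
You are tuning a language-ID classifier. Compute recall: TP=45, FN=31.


Recall = TP/(TP+FN)
= 45/(45+31)
= 45/76 = 59.21%

59.21%


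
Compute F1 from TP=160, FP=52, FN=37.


Precision = 160/212 = 0.7547
Recall = 160/197 = 0.8122
F1 = 2·P·R/(P+R) = 2·TP/(2·TP+FP+FN) = 320/(320+52+37) = 320/409 = 0.7824

0.7824


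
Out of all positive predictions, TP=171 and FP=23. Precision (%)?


Precision = TP/(TP+FP)
= 171/(171+23)
= 171/194 = 88.14%

88.14%


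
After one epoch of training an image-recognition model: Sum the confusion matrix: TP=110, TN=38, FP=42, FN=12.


Total = TP + TN + FP + FN
= 110 + 38 + 42 + 12
= 202
(Predicted positive: 152, predicted negative: 50)

202


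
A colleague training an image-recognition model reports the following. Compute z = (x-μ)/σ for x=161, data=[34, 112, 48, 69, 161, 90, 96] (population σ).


μ = 87.1429, σ = 39.3607
z = (161 - 87.1429)/39.3607 = 1.8764

1.8764


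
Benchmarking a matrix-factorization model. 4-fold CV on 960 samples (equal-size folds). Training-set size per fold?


Fold size = 960/4 = 240
Training per fold = 960 - 240 = 720

720


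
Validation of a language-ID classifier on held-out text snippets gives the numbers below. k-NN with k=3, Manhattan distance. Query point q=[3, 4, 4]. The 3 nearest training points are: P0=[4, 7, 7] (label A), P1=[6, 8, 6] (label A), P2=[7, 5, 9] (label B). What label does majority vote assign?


d(q,P0) = 7  (label A)
d(q,P1) = 9  (label A)
d(q,P2) = 10  (label B)
Votes: A=2, B=1
Majority → A

A


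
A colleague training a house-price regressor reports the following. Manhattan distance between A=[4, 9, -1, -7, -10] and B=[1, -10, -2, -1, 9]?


d = |4-1| + |9+ 10| + |-1+ 2| + |-7+ 1| + |-10-9|
  = 3 + 19 + 1 + 6 + 19
  = 48

48


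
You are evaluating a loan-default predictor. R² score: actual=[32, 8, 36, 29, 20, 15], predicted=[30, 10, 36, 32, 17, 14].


ȳ = 23.3333
SS_res = Σ(y-ŷ)² = 27
SS_tot = Σ(y-ȳ)² = 583.33
R² = 1 - SS_res/SS_tot = 1 - 0.0463 = 0.9537

0.9537


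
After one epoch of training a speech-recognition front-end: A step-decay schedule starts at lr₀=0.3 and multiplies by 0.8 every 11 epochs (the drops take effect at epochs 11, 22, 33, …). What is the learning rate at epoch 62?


n_drops = ⌊62/11⌋ = 5
lr = 0.3·0.8^5 = 0.3·0.32768 = 0.098304

0.098304


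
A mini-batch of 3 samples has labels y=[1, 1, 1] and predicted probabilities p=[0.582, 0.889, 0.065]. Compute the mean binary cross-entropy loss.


L[0] = -ln(0.582) = 0.5413
L[1] = -ln(0.889) = 0.1177
L[2] = -ln(0.065) = 2.7334
mean = (0.5413 + 0.1177 + 2.7334)/3 = 1.1308

1.1308


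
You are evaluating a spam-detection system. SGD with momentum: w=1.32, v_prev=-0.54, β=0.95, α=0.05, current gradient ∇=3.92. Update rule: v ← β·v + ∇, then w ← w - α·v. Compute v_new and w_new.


v_new = 0.95·-0.54 + 3.92 = -0.513 + 3.92 = 3.407
w_new = 1.32 - 0.05·3.407 = 1.32 - 0.17035 = 1.14965

v_new=3.407, w_new=1.14965


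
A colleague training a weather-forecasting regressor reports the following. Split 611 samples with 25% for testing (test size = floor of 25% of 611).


Test = ⌊611·25/100⌋ = 152
Train = 611 - 152 = 459

Train: 459, Test: 152


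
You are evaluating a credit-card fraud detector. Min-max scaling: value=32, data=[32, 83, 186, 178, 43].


min=32, max=186
(32-32)/(186-32) = 0/154 = 0.0

0.0


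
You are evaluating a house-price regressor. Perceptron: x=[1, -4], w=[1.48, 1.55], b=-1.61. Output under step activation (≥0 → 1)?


z = (1)·(1.48) + (-4)·(1.55) - 1.61
  = -6.33
step(z) = 0 (z<0)

0


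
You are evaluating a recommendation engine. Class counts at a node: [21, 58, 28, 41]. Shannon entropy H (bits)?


Probabilities: [21/148, 58/148, 28/148, 41/148] ≈ [0.1419, 0.3919, 0.1892, 0.277]
H = -((21/148)·log₂(21/148) + (58/148)·log₂(58/148) + (28/148)·log₂(28/148) + (41/148)·log₂(41/148))
  = 1.8968 bits

1.8968 bits


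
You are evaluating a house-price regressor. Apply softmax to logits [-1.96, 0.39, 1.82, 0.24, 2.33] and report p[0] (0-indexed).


Exponentials: e^-1.96=0.1409, e^0.39=1.477, e^1.82=6.1719, e^0.24=1.2712, e^2.33=10.2779
Sum = 19.3389
Softmax = [0.0073, 0.0764, 0.3191, 0.0657, 0.5315]
p[0] = 0.1409/19.3389 = 0.0073

0.0073


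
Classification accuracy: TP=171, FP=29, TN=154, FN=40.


Accuracy = (TP+TN)/(TP+TN+FP+FN)
= (171+154)/(394)
= 325/394 = 82.49%

82.49%


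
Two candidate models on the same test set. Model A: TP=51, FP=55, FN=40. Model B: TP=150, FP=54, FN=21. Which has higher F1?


Model A: P=51/106=0.4811, R=51/91=0.5604, F1=2PR/(P+R)=2TP/(2TP+FP+FN)=102/197=0.5178
Model B: P=150/204=0.7353, R=150/171=0.8772, F1=2PR/(P+R)=2TP/(2TP+FP+FN)=300/375=0.8
0.5178 < 0.8 → Model B

Model B


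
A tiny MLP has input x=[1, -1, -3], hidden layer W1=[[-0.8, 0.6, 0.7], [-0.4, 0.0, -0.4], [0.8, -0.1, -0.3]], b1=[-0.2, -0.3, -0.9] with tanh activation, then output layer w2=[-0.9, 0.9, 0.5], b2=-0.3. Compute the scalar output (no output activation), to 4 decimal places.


z1[0] = (-0.8)·(1) + (0.6)·(-1) + (0.7)·(-3) - 0.2 = -3.7
z1[1] = (-0.4)·(1) + (0.0)·(-1) + (-0.4)·(-3) - 0.3 = 0.5
z1[2] = (0.8)·(1) + (-0.1)·(-1) + (-0.3)·(-3) - 0.9 = 0.9
h = tanh(z1) = [-0.9988, 0.4621, 0.7163]
output = (-0.9)·(-0.9988) + (0.9)·(0.4621) + (0.5)·(0.7163) - 0.3 = 1.373

1.373


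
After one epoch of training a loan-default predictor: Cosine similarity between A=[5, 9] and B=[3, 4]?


A·B = 5·3 + 9·4 = 51
‖A‖ = √106 = 10.2956, ‖B‖ = √25 = 5
cos = 51/(√106·√25) = 51/√2650 = 0.9907

0.9907


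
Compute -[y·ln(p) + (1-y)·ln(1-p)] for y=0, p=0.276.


BCE = -[y·ln(p) + (1-y)·ln(1-p)]
= -0 - 1·ln(1-0.276)
= -ln(0.724) = 0.323

0.323


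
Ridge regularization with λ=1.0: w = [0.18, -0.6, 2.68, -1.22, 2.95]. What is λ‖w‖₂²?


‖w‖₂² = (0.18)² + (-0.6)² + (2.68)² + (-1.22)² + (2.95)²
     = 0.0324 + 0.36 + 7.1824 + 1.4884 + 8.7025
     = 17.7657
λ·‖w‖₂² = 1.0·17.7657 = 17.7657

17.7657


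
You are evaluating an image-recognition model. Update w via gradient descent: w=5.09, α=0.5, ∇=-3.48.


w_new = w - α·∇
= 5.09 - 0.5·-3.48
= 5.09 + 1.74
= 6.83

6.83


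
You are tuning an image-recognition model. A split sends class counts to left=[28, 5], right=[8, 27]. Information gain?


Parent = [36, 32], H_parent = 0.9975
H_left = 0.6136 (n=33), H_right = 0.7755 (n=35)
H_children = (33/68)·0.6136 + (35/68)·0.7755 = 0.6969
IG = 0.9975 - 0.6969 = 0.3006

0.3006


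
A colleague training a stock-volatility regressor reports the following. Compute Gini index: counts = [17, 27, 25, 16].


Probabilities: [17/85, 27/85, 25/85, 16/85] ≈ [0.2, 0.3176, 0.2941, 0.1882]
Σpᵢ² = (289 + 729 + 625 + 256)/85² = 1899/7225
Gini = 1 - Σpᵢ² = 1 - 1899/7225 = 0.7372

0.7372


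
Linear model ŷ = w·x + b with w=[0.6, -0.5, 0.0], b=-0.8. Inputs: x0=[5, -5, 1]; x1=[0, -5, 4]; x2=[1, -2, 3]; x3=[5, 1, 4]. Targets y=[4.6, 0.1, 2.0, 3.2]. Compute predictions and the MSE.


ŷ0 = (0.6)·(5) + (-0.5)·(-5) + (0.0)·(1) - 0.8 = 4.7
ŷ1 = (0.6)·(0) + (-0.5)·(-5) + (0.0)·(4) - 0.8 = 1.7
ŷ2 = (0.6)·(1) + (-0.5)·(-2) + (0.0)·(3) - 0.8 = 0.8
ŷ3 = (0.6)·(5) + (-0.5)·(1) + (0.0)·(4) - 0.8 = 1.7
errors² = [0.01, 2.56, 1.44, 2.25]
MSE = 6.2600/4 = 1.565

1.565


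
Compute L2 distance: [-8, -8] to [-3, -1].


d = √((-8+ 3)² + (-8+ 1)²)
  = √(25 + 49)
  = √74 = 8.6023

8.6023


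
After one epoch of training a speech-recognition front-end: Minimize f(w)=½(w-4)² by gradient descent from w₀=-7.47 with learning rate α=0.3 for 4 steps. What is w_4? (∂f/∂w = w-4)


step 1: grad = -7.47-4 = -11.47; w = -7.47 - 0.3·(-11.47) = -4.029
step 2: grad = -4.029-4 = -8.029; w = -4.029 - 0.3·(-8.029) = -1.6203
step 3: grad = -1.6203-4 = -5.6203; w = -1.6203 - 0.3·(-5.6203) = 0.06579
step 4: grad = 0.06579-4 = -3.93421; w = 0.06579 - 0.3·(-3.93421) = 1.246053

1.246053


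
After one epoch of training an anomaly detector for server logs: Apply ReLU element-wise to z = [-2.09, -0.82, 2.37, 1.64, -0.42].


ReLU(-2.09) = max(0, -2.09) = 0.0
ReLU(-0.82) = max(0, -0.82) = 0.0
ReLU(2.37) = max(0, 2.37) = 2.37
ReLU(1.64) = max(0, 1.64) = 1.64
ReLU(-0.42) = max(0, -0.42) = 0.0
result = [0.0, 0.0, 2.37, 1.64, 0.0]

[0.0, 0.0, 2.37, 1.64, 0.0]


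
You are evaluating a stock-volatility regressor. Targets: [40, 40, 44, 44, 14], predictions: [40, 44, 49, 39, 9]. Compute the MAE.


Absolute errors: |40-40|=0, |40-44|=4, |44-49|=5, |44-39|=5, |14-9|=5
Sum = 19
MAE = 19/5 = 19/5

19/5


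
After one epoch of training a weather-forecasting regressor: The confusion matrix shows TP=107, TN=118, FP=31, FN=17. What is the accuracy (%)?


Accuracy = (TP+TN)/(TP+TN+FP+FN)
= (107+118)/(273)
= 225/273 = 82.42%

82.42%
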